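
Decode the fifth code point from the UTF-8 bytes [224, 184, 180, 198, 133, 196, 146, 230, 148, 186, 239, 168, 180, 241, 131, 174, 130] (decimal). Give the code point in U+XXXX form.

U+FA34

Offset 0: leading byte 0xE0 = 11100000 → 3-byte char #1 = E0 B8 B4.
Offset 3: leading byte 0xC6 = 11000110 → 2-byte char #2 = C6 85.
Offset 5: leading byte 0xC4 = 11000100 → 2-byte char #3 = C4 92.
Offset 7: leading byte 0xE6 = 11100110 → 3-byte char #4 = E6 94 BA.
Offset 10: leading byte 0xEF = 11101111 → 3-byte char #5 = EF A8 B4.
Leading byte 0xEF = 11101111 matches 1110xxxx → 3-byte sequence.
Byte 1: 0xEF = 11101111, payload 1111 (4 bits).
Byte 2: 0xA8 = 10101000 (10xxxxxx ✓), payload 101000.
Byte 3: 0xB4 = 10110100 (10xxxxxx ✓), payload 110100.
Concatenate: 1111101000110100 = 0xFA34 (16 bits → U+FA34).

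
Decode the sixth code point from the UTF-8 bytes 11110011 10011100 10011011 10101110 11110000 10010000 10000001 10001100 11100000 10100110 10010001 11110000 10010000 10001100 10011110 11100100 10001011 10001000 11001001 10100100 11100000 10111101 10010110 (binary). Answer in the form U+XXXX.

Offset 0: leading byte 0xF3 = 11110011 → 4-byte char #1 = F3 9C 9B AE.
Offset 4: leading byte 0xF0 = 11110000 → 4-byte char #2 = F0 90 81 8C.
Offset 8: leading byte 0xE0 = 11100000 → 3-byte char #3 = E0 A6 91.
Offset 11: leading byte 0xF0 = 11110000 → 4-byte char #4 = F0 90 8C 9E.
Offset 15: leading byte 0xE4 = 11100100 → 3-byte char #5 = E4 8B 88.
Offset 18: leading byte 0xC9 = 11001001 → 2-byte char #6 = C9 A4.
Leading byte 0xC9 = 11001001 matches 110xxxxx → 2-byte sequence.
Byte 1: 0xC9 = 11001001, payload 01001 (5 bits).
Byte 2: 0xA4 = 10100100 (10xxxxxx ✓), payload 100100.
Concatenate: 01001100100 = 0x264 (11 bits → U+0264).

U+0264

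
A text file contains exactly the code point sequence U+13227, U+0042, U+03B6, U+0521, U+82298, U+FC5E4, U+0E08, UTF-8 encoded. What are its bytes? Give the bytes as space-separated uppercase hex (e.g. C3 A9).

F0 93 88 A7 42 CE B6 D4 A1 F2 82 8A 98 F3 BC 97 A4 E0 B8 88

U+13227: 4-byte form → F0 93 88 A7.
U+0042: 1-byte form → 42.
U+03B6: 2-byte form → CE B6.
U+0521: 2-byte form → D4 A1.
U+82298: 4-byte form → F2 82 8A 98.
U+FC5E4: 4-byte form → F3 BC 97 A4.
U+0E08: 3-byte form → E0 B8 88.
Concatenated (20 bytes): F0 93 88 A7 42 CE B6 D4 A1 F2 82 8A 98 F3 BC 97 A4 E0 B8 88.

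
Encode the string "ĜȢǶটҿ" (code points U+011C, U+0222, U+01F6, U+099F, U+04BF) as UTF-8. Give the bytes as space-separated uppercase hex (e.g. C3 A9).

U+011C: 2-byte form → C4 9C.
U+0222: 2-byte form → C8 A2.
U+01F6: 2-byte form → C7 B6.
U+099F: 3-byte form → E0 A6 9F.
U+04BF: 2-byte form → D2 BF.
Concatenated (11 bytes): C4 9C C8 A2 C7 B6 E0 A6 9F D2 BF.

C4 9C C8 A2 C7 B6 E0 A6 9F D2 BF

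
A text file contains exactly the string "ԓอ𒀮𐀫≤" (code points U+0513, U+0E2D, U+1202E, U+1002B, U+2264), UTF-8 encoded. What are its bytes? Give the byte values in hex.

U+0513: 2-byte form → D4 93.
U+0E2D: 3-byte form → E0 B8 AD.
U+1202E: 4-byte form → F0 92 80 AE.
U+1002B: 4-byte form → F0 90 80 AB.
U+2264: 3-byte form → E2 89 A4.
Concatenated (16 bytes): D4 93 E0 B8 AD F0 92 80 AE F0 90 80 AB E2 89 A4.

D4 93 E0 B8 AD F0 92 80 AE F0 90 80 AB E2 89 A4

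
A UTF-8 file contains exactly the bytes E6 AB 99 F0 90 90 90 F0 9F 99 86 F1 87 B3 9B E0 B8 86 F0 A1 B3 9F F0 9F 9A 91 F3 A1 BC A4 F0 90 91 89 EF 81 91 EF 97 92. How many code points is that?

Byte at offset 0: 0xE6 = 11100110 → 3-byte char (#1). Advance 3.
Byte at offset 3: 0xF0 = 11110000 → 4-byte char (#2). Advance 4.
Byte at offset 7: 0xF0 = 11110000 → 4-byte char (#3). Advance 4.
Byte at offset 11: 0xF1 = 11110001 → 4-byte char (#4). Advance 4.
Byte at offset 15: 0xE0 = 11100000 → 3-byte char (#5). Advance 3.
Byte at offset 18: 0xF0 = 11110000 → 4-byte char (#6). Advance 4.
Byte at offset 22: 0xF0 = 11110000 → 4-byte char (#7). Advance 4.
Byte at offset 26: 0xF3 = 11110011 → 4-byte char (#8). Advance 4.
Byte at offset 30: 0xF0 = 11110000 → 4-byte char (#9). Advance 4.
Byte at offset 34: 0xEF = 11101111 → 3-byte char (#10). Advance 3.
Byte at offset 37: 0xEF = 11101111 → 3-byte char (#11). Advance 3.
Reached end at offset 40 after 11 code points.

11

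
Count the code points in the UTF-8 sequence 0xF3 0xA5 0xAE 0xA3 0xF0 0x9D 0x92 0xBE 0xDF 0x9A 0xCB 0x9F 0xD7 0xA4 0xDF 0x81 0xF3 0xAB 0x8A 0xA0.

7

Byte at offset 0: 0xF3 = 11110011 → 4-byte char (#1). Advance 4.
Byte at offset 4: 0xF0 = 11110000 → 4-byte char (#2). Advance 4.
Byte at offset 8: 0xDF = 11011111 → 2-byte char (#3). Advance 2.
Byte at offset 10: 0xCB = 11001011 → 2-byte char (#4). Advance 2.
Byte at offset 12: 0xD7 = 11010111 → 2-byte char (#5). Advance 2.
Byte at offset 14: 0xDF = 11011111 → 2-byte char (#6). Advance 2.
Byte at offset 16: 0xF3 = 11110011 → 4-byte char (#7). Advance 4.
Reached end at offset 20 after 7 code points.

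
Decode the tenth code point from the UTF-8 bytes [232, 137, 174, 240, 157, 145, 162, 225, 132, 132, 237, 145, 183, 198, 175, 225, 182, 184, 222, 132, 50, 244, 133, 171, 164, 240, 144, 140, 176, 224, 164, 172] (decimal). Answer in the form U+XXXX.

Offset 0: leading byte 0xE8 = 11101000 → 3-byte char #1 = E8 89 AE.
Offset 3: leading byte 0xF0 = 11110000 → 4-byte char #2 = F0 9D 91 A2.
Offset 7: leading byte 0xE1 = 11100001 → 3-byte char #3 = E1 84 84.
Offset 10: leading byte 0xED = 11101101 → 3-byte char #4 = ED 91 B7.
Offset 13: leading byte 0xC6 = 11000110 → 2-byte char #5 = C6 AF.
Offset 15: leading byte 0xE1 = 11100001 → 3-byte char #6 = E1 B6 B8.
Offset 18: leading byte 0xDE = 11011110 → 2-byte char #7 = DE 84.
Offset 20: leading byte 0x32 = 00110010 → 1-byte char #8 = 32.
Offset 21: leading byte 0xF4 = 11110100 → 4-byte char #9 = F4 85 AB A4.
Offset 25: leading byte 0xF0 = 11110000 → 4-byte char #10 = F0 90 8C B0.
Leading byte 0xF0 = 11110000 matches 11110xxx → 4-byte sequence.
Byte 1: 0xF0 = 11110000, payload 000 (3 bits).
Byte 2: 0x90 = 10010000 (10xxxxxx ✓), payload 010000.
Byte 3: 0x8C = 10001100 (10xxxxxx ✓), payload 001100.
Byte 4: 0xB0 = 10110000 (10xxxxxx ✓), payload 110000.
Concatenate: 000010000001100110000 = 0x10330 (21 bits → U+10330).

U+10330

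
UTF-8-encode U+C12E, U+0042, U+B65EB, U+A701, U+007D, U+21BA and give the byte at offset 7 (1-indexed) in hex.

0x97

1-indexed offset 7 is 0-indexed offset 6.
U+C12E → 3-byte form EC 84 AE at offsets 0–2.
U+0042 → 1-byte form 42 at offsets 3–3.
U+B65EB → 4-byte form F2 B6 97 AB at offsets 4–7.
Offset 6 falls in char 3's range; it's byte 3 of F2 B6 97 AB = 0x97.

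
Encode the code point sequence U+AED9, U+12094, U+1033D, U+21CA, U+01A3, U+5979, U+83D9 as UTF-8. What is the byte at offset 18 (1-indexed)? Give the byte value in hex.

0xA5

1-indexed offset 18 is 0-indexed offset 17.
U+AED9 → 3-byte form EA BB 99 at offsets 0–2.
U+12094 → 4-byte form F0 92 82 94 at offsets 3–6.
U+1033D → 4-byte form F0 90 8C BD at offsets 7–10.
U+21CA → 3-byte form E2 87 8A at offsets 11–13.
U+01A3 → 2-byte form C6 A3 at offsets 14–15.
U+5979 → 3-byte form E5 A5 B9 at offsets 16–18.
Offset 17 falls in char 6's range; it's byte 2 of E5 A5 B9 = 0xA5.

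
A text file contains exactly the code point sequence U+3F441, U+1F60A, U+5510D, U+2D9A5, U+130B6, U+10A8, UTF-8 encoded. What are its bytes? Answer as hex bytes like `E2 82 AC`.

U+3F441: 4-byte form → F0 BF 91 81.
U+1F60A: 4-byte form → F0 9F 98 8A.
U+5510D: 4-byte form → F1 95 84 8D.
U+2D9A5: 4-byte form → F0 AD A6 A5.
U+130B6: 4-byte form → F0 93 82 B6.
U+10A8: 3-byte form → E1 82 A8.
Concatenated (23 bytes): F0 BF 91 81 F0 9F 98 8A F1 95 84 8D F0 AD A6 A5 F0 93 82 B6 E1 82 A8.

F0 BF 91 81 F0 9F 98 8A F1 95 84 8D F0 AD A6 A5 F0 93 82 B6 E1 82 A8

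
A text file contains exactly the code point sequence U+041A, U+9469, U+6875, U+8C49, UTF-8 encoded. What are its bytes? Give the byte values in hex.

U+041A: 2-byte form → D0 9A.
U+9469: 3-byte form → E9 91 A9.
U+6875: 3-byte form → E6 A1 B5.
U+8C49: 3-byte form → E8 B1 89.
Concatenated (11 bytes): D0 9A E9 91 A9 E6 A1 B5 E8 B1 89.

D0 9A E9 91 A9 E6 A1 B5 E8 B1 89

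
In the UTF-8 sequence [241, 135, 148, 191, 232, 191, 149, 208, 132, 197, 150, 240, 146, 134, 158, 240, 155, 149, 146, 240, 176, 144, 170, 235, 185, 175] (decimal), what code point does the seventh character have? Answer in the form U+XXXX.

Offset 0: leading byte 0xF1 = 11110001 → 4-byte char #1 = F1 87 94 BF.
Offset 4: leading byte 0xE8 = 11101000 → 3-byte char #2 = E8 BF 95.
Offset 7: leading byte 0xD0 = 11010000 → 2-byte char #3 = D0 84.
Offset 9: leading byte 0xC5 = 11000101 → 2-byte char #4 = C5 96.
Offset 11: leading byte 0xF0 = 11110000 → 4-byte char #5 = F0 92 86 9E.
Offset 15: leading byte 0xF0 = 11110000 → 4-byte char #6 = F0 9B 95 92.
Offset 19: leading byte 0xF0 = 11110000 → 4-byte char #7 = F0 B0 90 AA.
Leading byte 0xF0 = 11110000 matches 11110xxx → 4-byte sequence.
Byte 1: 0xF0 = 11110000, payload 000 (3 bits).
Byte 2: 0xB0 = 10110000 (10xxxxxx ✓), payload 110000.
Byte 3: 0x90 = 10010000 (10xxxxxx ✓), payload 010000.
Byte 4: 0xAA = 10101010 (10xxxxxx ✓), payload 101010.
Concatenate: 000110000010000101010 = 0x3042A (21 bits → U+3042A).

U+3042A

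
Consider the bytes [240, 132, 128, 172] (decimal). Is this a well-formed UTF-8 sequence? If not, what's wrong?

Leading byte 0xF0 = 11110000 → 4-byte form.
Continuation bytes all match 10xxxxxx. Payload decodes to 0x402C.
But 0x402C < 0x10000, the minimum for a 4-byte sequence — this is an overlong encoding.

invalid (overlong encoding)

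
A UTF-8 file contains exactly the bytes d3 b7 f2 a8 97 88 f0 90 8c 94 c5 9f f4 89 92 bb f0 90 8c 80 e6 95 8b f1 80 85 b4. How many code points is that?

8

Byte at offset 0: 0xD3 = 11010011 → 2-byte char (#1). Advance 2.
Byte at offset 2: 0xF2 = 11110010 → 4-byte char (#2). Advance 4.
Byte at offset 6: 0xF0 = 11110000 → 4-byte char (#3). Advance 4.
Byte at offset 10: 0xC5 = 11000101 → 2-byte char (#4). Advance 2.
Byte at offset 12: 0xF4 = 11110100 → 4-byte char (#5). Advance 4.
Byte at offset 16: 0xF0 = 11110000 → 4-byte char (#6). Advance 4.
Byte at offset 20: 0xE6 = 11100110 → 3-byte char (#7). Advance 3.
Byte at offset 23: 0xF1 = 11110001 → 4-byte char (#8). Advance 4.
Reached end at offset 27 after 8 code points.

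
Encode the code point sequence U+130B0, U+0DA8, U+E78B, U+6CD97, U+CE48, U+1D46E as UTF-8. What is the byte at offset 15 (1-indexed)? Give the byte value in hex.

1-indexed offset 15 is 0-indexed offset 14.
U+130B0 → 4-byte form F0 93 82 B0 at offsets 0–3.
U+0DA8 → 3-byte form E0 B6 A8 at offsets 4–6.
U+E78B → 3-byte form EE 9E 8B at offsets 7–9.
U+6CD97 → 4-byte form F1 AC B6 97 at offsets 10–13.
U+CE48 → 3-byte form EC B9 88 at offsets 14–16.
Offset 14 falls in char 5's range; it's byte 1 of EC B9 88 = 0xEC.

0xEC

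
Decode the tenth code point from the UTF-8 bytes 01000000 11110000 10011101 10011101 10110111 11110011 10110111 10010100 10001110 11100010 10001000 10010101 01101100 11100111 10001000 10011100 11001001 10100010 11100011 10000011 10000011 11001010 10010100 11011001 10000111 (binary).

U+0647

Offset 0: leading byte 0x40 = 01000000 → 1-byte char #1 = 40.
Offset 1: leading byte 0xF0 = 11110000 → 4-byte char #2 = F0 9D 9D B7.
Offset 5: leading byte 0xF3 = 11110011 → 4-byte char #3 = F3 B7 94 8E.
Offset 9: leading byte 0xE2 = 11100010 → 3-byte char #4 = E2 88 95.
Offset 12: leading byte 0x6C = 01101100 → 1-byte char #5 = 6C.
Offset 13: leading byte 0xE7 = 11100111 → 3-byte char #6 = E7 88 9C.
Offset 16: leading byte 0xC9 = 11001001 → 2-byte char #7 = C9 A2.
Offset 18: leading byte 0xE3 = 11100011 → 3-byte char #8 = E3 83 83.
Offset 21: leading byte 0xCA = 11001010 → 2-byte char #9 = CA 94.
Offset 23: leading byte 0xD9 = 11011001 → 2-byte char #10 = D9 87.
Leading byte 0xD9 = 11011001 matches 110xxxxx → 2-byte sequence.
Byte 1: 0xD9 = 11011001, payload 11001 (5 bits).
Byte 2: 0x87 = 10000111 (10xxxxxx ✓), payload 000111.
Concatenate: 11001000111 = 0x647 (11 bits → U+0647).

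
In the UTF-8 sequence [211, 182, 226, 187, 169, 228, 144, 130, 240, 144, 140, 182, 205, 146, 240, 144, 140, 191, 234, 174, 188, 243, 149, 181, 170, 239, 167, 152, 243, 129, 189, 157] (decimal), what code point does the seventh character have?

U+ABBC

Offset 0: leading byte 0xD3 = 11010011 → 2-byte char #1 = D3 B6.
Offset 2: leading byte 0xE2 = 11100010 → 3-byte char #2 = E2 BB A9.
Offset 5: leading byte 0xE4 = 11100100 → 3-byte char #3 = E4 90 82.
Offset 8: leading byte 0xF0 = 11110000 → 4-byte char #4 = F0 90 8C B6.
Offset 12: leading byte 0xCD = 11001101 → 2-byte char #5 = CD 92.
Offset 14: leading byte 0xF0 = 11110000 → 4-byte char #6 = F0 90 8C BF.
Offset 18: leading byte 0xEA = 11101010 → 3-byte char #7 = EA AE BC.
Leading byte 0xEA = 11101010 matches 1110xxxx → 3-byte sequence.
Byte 1: 0xEA = 11101010, payload 1010 (4 bits).
Byte 2: 0xAE = 10101110 (10xxxxxx ✓), payload 101110.
Byte 3: 0xBC = 10111100 (10xxxxxx ✓), payload 111100.
Concatenate: 1010101110111100 = 0xABBC (16 bits → U+ABBC).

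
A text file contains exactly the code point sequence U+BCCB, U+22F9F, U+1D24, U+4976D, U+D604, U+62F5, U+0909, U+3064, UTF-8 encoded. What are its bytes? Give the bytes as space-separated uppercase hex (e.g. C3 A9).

EB B3 8B F0 A2 BE 9F E1 B4 A4 F1 89 9D AD ED 98 84 E6 8B B5 E0 A4 89 E3 81 A4

U+BCCB: 3-byte form → EB B3 8B.
U+22F9F: 4-byte form → F0 A2 BE 9F.
U+1D24: 3-byte form → E1 B4 A4.
U+4976D: 4-byte form → F1 89 9D AD.
U+D604: 3-byte form → ED 98 84.
U+62F5: 3-byte form → E6 8B B5.
U+0909: 3-byte form → E0 A4 89.
U+3064: 3-byte form → E3 81 A4.
Concatenated (26 bytes): EB B3 8B F0 A2 BE 9F E1 B4 A4 F1 89 9D AD ED 98 84 E6 8B B5 E0 A4 89 E3 81 A4.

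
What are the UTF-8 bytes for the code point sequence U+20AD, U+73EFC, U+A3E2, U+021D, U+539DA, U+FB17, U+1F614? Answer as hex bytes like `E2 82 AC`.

E2 82 AD F1 B3 BB BC EA 8F A2 C8 9D F1 93 A7 9A EF AC 97 F0 9F 98 94

U+20AD: 3-byte form → E2 82 AD.
U+73EFC: 4-byte form → F1 B3 BB BC.
U+A3E2: 3-byte form → EA 8F A2.
U+021D: 2-byte form → C8 9D.
U+539DA: 4-byte form → F1 93 A7 9A.
U+FB17: 3-byte form → EF AC 97.
U+1F614: 4-byte form → F0 9F 98 94.
Concatenated (23 bytes): E2 82 AD F1 B3 BB BC EA 8F A2 C8 9D F1 93 A7 9A EF AC 97 F0 9F 98 94.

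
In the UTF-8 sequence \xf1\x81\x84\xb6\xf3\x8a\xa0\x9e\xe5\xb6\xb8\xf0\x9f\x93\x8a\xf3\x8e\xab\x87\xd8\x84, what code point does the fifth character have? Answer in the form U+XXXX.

Offset 0: leading byte 0xF1 = 11110001 → 4-byte char #1 = F1 81 84 B6.
Offset 4: leading byte 0xF3 = 11110011 → 4-byte char #2 = F3 8A A0 9E.
Offset 8: leading byte 0xE5 = 11100101 → 3-byte char #3 = E5 B6 B8.
Offset 11: leading byte 0xF0 = 11110000 → 4-byte char #4 = F0 9F 93 8A.
Offset 15: leading byte 0xF3 = 11110011 → 4-byte char #5 = F3 8E AB 87.
Leading byte 0xF3 = 11110011 matches 11110xxx → 4-byte sequence.
Byte 1: 0xF3 = 11110011, payload 011 (3 bits).
Byte 2: 0x8E = 10001110 (10xxxxxx ✓), payload 001110.
Byte 3: 0xAB = 10101011 (10xxxxxx ✓), payload 101011.
Byte 4: 0x87 = 10000111 (10xxxxxx ✓), payload 000111.
Concatenate: 011001110101011000111 = 0xCEAC7 (21 bits → U+CEAC7).

U+CEAC7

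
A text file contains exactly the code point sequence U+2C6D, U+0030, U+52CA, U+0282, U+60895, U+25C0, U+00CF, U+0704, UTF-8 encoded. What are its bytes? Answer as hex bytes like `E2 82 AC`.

U+2C6D: 3-byte form → E2 B1 AD.
U+0030: 1-byte form → 30.
U+52CA: 3-byte form → E5 8B 8A.
U+0282: 2-byte form → CA 82.
U+60895: 4-byte form → F1 A0 A2 95.
U+25C0: 3-byte form → E2 97 80.
U+00CF: 2-byte form → C3 8F.
U+0704: 2-byte form → DC 84.
Concatenated (20 bytes): E2 B1 AD 30 E5 8B 8A CA 82 F1 A0 A2 95 E2 97 80 C3 8F DC 84.

E2 B1 AD 30 E5 8B 8A CA 82 F1 A0 A2 95 E2 97 80 C3 8F DC 84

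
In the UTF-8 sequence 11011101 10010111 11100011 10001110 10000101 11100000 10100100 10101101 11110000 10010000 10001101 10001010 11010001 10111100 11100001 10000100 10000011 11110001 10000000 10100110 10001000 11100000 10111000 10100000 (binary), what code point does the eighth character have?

U+0E20

Offset 0: leading byte 0xDD = 11011101 → 2-byte char #1 = DD 97.
Offset 2: leading byte 0xE3 = 11100011 → 3-byte char #2 = E3 8E 85.
Offset 5: leading byte 0xE0 = 11100000 → 3-byte char #3 = E0 A4 AD.
Offset 8: leading byte 0xF0 = 11110000 → 4-byte char #4 = F0 90 8D 8A.
Offset 12: leading byte 0xD1 = 11010001 → 2-byte char #5 = D1 BC.
Offset 14: leading byte 0xE1 = 11100001 → 3-byte char #6 = E1 84 83.
Offset 17: leading byte 0xF1 = 11110001 → 4-byte char #7 = F1 80 A6 88.
Offset 21: leading byte 0xE0 = 11100000 → 3-byte char #8 = E0 B8 A0.
Leading byte 0xE0 = 11100000 matches 1110xxxx → 3-byte sequence.
Byte 1: 0xE0 = 11100000, payload 0000 (4 bits).
Byte 2: 0xB8 = 10111000 (10xxxxxx ✓), payload 111000.
Byte 3: 0xA0 = 10100000 (10xxxxxx ✓), payload 100000.
Concatenate: 0000111000100000 = 0xE20 (16 bits → U+0E20).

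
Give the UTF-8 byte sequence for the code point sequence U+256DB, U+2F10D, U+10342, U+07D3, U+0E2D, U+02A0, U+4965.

U+256DB: 4-byte form → F0 A5 9B 9B.
U+2F10D: 4-byte form → F0 AF 84 8D.
U+10342: 4-byte form → F0 90 8D 82.
U+07D3: 2-byte form → DF 93.
U+0E2D: 3-byte form → E0 B8 AD.
U+02A0: 2-byte form → CA A0.
U+4965: 3-byte form → E4 A5 A5.
Concatenated (22 bytes): F0 A5 9B 9B F0 AF 84 8D F0 90 8D 82 DF 93 E0 B8 AD CA A0 E4 A5 A5.

F0 A5 9B 9B F0 AF 84 8D F0 90 8D 82 DF 93 E0 B8 AD CA A0 E4 A5 A5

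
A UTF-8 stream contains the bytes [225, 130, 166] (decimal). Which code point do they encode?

U+10A6

Leading byte 0xE1 = 11100001 matches 1110xxxx → 3-byte sequence.
Byte 1: 0xE1 = 11100001, payload 0001 (4 bits).
Byte 2: 0x82 = 10000010 (10xxxxxx ✓), payload 000010.
Byte 3: 0xA6 = 10100110 (10xxxxxx ✓), payload 100110.
Concatenate: 0001000010100110 = 0x10A6 (16 bits → U+10A6).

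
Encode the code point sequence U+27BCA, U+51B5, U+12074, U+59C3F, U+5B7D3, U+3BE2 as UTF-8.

F0 A7 AF 8A E5 86 B5 F0 92 81 B4 F1 99 B0 BF F1 9B 9F 93 E3 AF A2

U+27BCA: 4-byte form → F0 A7 AF 8A.
U+51B5: 3-byte form → E5 86 B5.
U+12074: 4-byte form → F0 92 81 B4.
U+59C3F: 4-byte form → F1 99 B0 BF.
U+5B7D3: 4-byte form → F1 9B 9F 93.
U+3BE2: 3-byte form → E3 AF A2.
Concatenated (22 bytes): F0 A7 AF 8A E5 86 B5 F0 92 81 B4 F1 99 B0 BF F1 9B 9F 93 E3 AF A2.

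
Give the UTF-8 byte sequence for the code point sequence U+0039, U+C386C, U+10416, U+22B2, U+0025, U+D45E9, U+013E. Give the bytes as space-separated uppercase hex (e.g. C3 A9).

39 F3 83 A1 AC F0 90 90 96 E2 8A B2 25 F3 94 97 A9 C4 BE

U+0039: 1-byte form → 39.
U+C386C: 4-byte form → F3 83 A1 AC.
U+10416: 4-byte form → F0 90 90 96.
U+22B2: 3-byte form → E2 8A B2.
U+0025: 1-byte form → 25.
U+D45E9: 4-byte form → F3 94 97 A9.
U+013E: 2-byte form → C4 BE.
Concatenated (19 bytes): 39 F3 83 A1 AC F0 90 90 96 E2 8A B2 25 F3 94 97 A9 C4 BE.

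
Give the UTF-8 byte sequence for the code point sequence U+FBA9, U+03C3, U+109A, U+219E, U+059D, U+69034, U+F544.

U+FBA9: 3-byte form → EF AE A9.
U+03C3: 2-byte form → CF 83.
U+109A: 3-byte form → E1 82 9A.
U+219E: 3-byte form → E2 86 9E.
U+059D: 2-byte form → D6 9D.
U+69034: 4-byte form → F1 A9 80 B4.
U+F544: 3-byte form → EF 95 84.
Concatenated (20 bytes): EF AE A9 CF 83 E1 82 9A E2 86 9E D6 9D F1 A9 80 B4 EF 95 84.

EF AE A9 CF 83 E1 82 9A E2 86 9E D6 9D F1 A9 80 B4 EF 95 84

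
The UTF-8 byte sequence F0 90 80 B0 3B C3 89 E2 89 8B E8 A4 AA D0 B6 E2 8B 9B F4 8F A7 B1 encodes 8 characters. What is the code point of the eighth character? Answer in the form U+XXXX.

Offset 0: leading byte 0xF0 = 11110000 → 4-byte char #1 = F0 90 80 B0.
Offset 4: leading byte 0x3B = 00111011 → 1-byte char #2 = 3B.
Offset 5: leading byte 0xC3 = 11000011 → 2-byte char #3 = C3 89.
Offset 7: leading byte 0xE2 = 11100010 → 3-byte char #4 = E2 89 8B.
Offset 10: leading byte 0xE8 = 11101000 → 3-byte char #5 = E8 A4 AA.
Offset 13: leading byte 0xD0 = 11010000 → 2-byte char #6 = D0 B6.
Offset 15: leading byte 0xE2 = 11100010 → 3-byte char #7 = E2 8B 9B.
Offset 18: leading byte 0xF4 = 11110100 → 4-byte char #8 = F4 8F A7 B1.
Leading byte 0xF4 = 11110100 matches 11110xxx → 4-byte sequence.
Byte 1: 0xF4 = 11110100, payload 100 (3 bits).
Byte 2: 0x8F = 10001111 (10xxxxxx ✓), payload 001111.
Byte 3: 0xA7 = 10100111 (10xxxxxx ✓), payload 100111.
Byte 4: 0xB1 = 10110001 (10xxxxxx ✓), payload 110001.
Concatenate: 100001111100111110001 = 0x10F9F1 (21 bits → U+10F9F1).

U+10F9F1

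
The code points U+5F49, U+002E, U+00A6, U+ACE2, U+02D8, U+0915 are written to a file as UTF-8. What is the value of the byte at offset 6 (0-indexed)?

0xEA

U+5F49 → 3-byte form E5 BD 89 at offsets 0–2.
U+002E → 1-byte form 2E at offsets 3–3.
U+00A6 → 2-byte form C2 A6 at offsets 4–5.
U+ACE2 → 3-byte form EA B3 A2 at offsets 6–8.
Offset 6 falls in char 4's range; it's byte 1 of EA B3 A2 = 0xEA.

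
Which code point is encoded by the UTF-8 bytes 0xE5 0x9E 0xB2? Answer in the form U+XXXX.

U+57B2

Leading byte 0xE5 = 11100101 matches 1110xxxx → 3-byte sequence.
Byte 1: 0xE5 = 11100101, payload 0101 (4 bits).
Byte 2: 0x9E = 10011110 (10xxxxxx ✓), payload 011110.
Byte 3: 0xB2 = 10110010 (10xxxxxx ✓), payload 110010.
Concatenate: 0101011110110010 = 0x57B2 (16 bits → U+57B2).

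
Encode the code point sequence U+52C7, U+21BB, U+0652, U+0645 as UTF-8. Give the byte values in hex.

E5 8B 87 E2 86 BB D9 92 D9 85

U+52C7: 3-byte form → E5 8B 87.
U+21BB: 3-byte form → E2 86 BB.
U+0652: 2-byte form → D9 92.
U+0645: 2-byte form → D9 85.
Concatenated (10 bytes): E5 8B 87 E2 86 BB D9 92 D9 85.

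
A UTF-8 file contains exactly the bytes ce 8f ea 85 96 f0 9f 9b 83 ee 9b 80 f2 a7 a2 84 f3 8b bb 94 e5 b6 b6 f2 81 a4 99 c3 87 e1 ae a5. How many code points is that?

10

Byte at offset 0: 0xCE = 11001110 → 2-byte char (#1). Advance 2.
Byte at offset 2: 0xEA = 11101010 → 3-byte char (#2). Advance 3.
Byte at offset 5: 0xF0 = 11110000 → 4-byte char (#3). Advance 4.
Byte at offset 9: 0xEE = 11101110 → 3-byte char (#4). Advance 3.
Byte at offset 12: 0xF2 = 11110010 → 4-byte char (#5). Advance 4.
Byte at offset 16: 0xF3 = 11110011 → 4-byte char (#6). Advance 4.
Byte at offset 20: 0xE5 = 11100101 → 3-byte char (#7). Advance 3.
Byte at offset 23: 0xF2 = 11110010 → 4-byte char (#8). Advance 4.
Byte at offset 27: 0xC3 = 11000011 → 2-byte char (#9). Advance 2.
Byte at offset 29: 0xE1 = 11100001 → 3-byte char (#10). Advance 3.
Reached end at offset 32 after 10 code points.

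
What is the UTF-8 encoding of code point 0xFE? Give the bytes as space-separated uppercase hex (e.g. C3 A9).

C3 BE

U+00FE = 0xFE = 254 decimal. In range U+0080–U+07FF → 2-byte form: 110xxxxx 10xxxxxx.
Binary (11 bits): 00011111110.
Split 5+6: 00011 | 111110.
Byte 1: 11000011 = 0xC3.
Byte 2: 10111110 = 0xBE.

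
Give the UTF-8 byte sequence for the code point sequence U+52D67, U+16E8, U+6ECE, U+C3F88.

F1 92 B5 A7 E1 9B A8 E6 BB 8E F3 83 BE 88

U+52D67: 4-byte form → F1 92 B5 A7.
U+16E8: 3-byte form → E1 9B A8.
U+6ECE: 3-byte form → E6 BB 8E.
U+C3F88: 4-byte form → F3 83 BE 88.
Concatenated (14 bytes): F1 92 B5 A7 E1 9B A8 E6 BB 8E F3 83 BE 88.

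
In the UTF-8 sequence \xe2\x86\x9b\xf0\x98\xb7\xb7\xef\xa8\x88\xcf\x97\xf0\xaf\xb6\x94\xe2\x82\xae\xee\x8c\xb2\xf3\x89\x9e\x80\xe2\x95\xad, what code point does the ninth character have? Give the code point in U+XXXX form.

U+256D

Offset 0: leading byte 0xE2 = 11100010 → 3-byte char #1 = E2 86 9B.
Offset 3: leading byte 0xF0 = 11110000 → 4-byte char #2 = F0 98 B7 B7.
Offset 7: leading byte 0xEF = 11101111 → 3-byte char #3 = EF A8 88.
Offset 10: leading byte 0xCF = 11001111 → 2-byte char #4 = CF 97.
Offset 12: leading byte 0xF0 = 11110000 → 4-byte char #5 = F0 AF B6 94.
Offset 16: leading byte 0xE2 = 11100010 → 3-byte char #6 = E2 82 AE.
Offset 19: leading byte 0xEE = 11101110 → 3-byte char #7 = EE 8C B2.
Offset 22: leading byte 0xF3 = 11110011 → 4-byte char #8 = F3 89 9E 80.
Offset 26: leading byte 0xE2 = 11100010 → 3-byte char #9 = E2 95 AD.
Leading byte 0xE2 = 11100010 matches 1110xxxx → 3-byte sequence.
Byte 1: 0xE2 = 11100010, payload 0010 (4 bits).
Byte 2: 0x95 = 10010101 (10xxxxxx ✓), payload 010101.
Byte 3: 0xAD = 10101101 (10xxxxxx ✓), payload 101101.
Concatenate: 0010010101101101 = 0x256D (16 bits → U+256D).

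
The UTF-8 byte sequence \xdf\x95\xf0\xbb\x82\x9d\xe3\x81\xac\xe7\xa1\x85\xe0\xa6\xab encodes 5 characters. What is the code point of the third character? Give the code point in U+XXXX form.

U+306C

Offset 0: leading byte 0xDF = 11011111 → 2-byte char #1 = DF 95.
Offset 2: leading byte 0xF0 = 11110000 → 4-byte char #2 = F0 BB 82 9D.
Offset 6: leading byte 0xE3 = 11100011 → 3-byte char #3 = E3 81 AC.
Leading byte 0xE3 = 11100011 matches 1110xxxx → 3-byte sequence.
Byte 1: 0xE3 = 11100011, payload 0011 (4 bits).
Byte 2: 0x81 = 10000001 (10xxxxxx ✓), payload 000001.
Byte 3: 0xAC = 10101100 (10xxxxxx ✓), payload 101100.
Concatenate: 0011000001101100 = 0x306C (16 bits → U+306C).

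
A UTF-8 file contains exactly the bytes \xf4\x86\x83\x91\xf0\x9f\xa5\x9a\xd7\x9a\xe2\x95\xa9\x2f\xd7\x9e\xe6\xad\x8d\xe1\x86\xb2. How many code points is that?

8

Byte at offset 0: 0xF4 = 11110100 → 4-byte char (#1). Advance 4.
Byte at offset 4: 0xF0 = 11110000 → 4-byte char (#2). Advance 4.
Byte at offset 8: 0xD7 = 11010111 → 2-byte char (#3). Advance 2.
Byte at offset 10: 0xE2 = 11100010 → 3-byte char (#4). Advance 3.
Byte at offset 13: 0x2F = 00101111 → 1-byte char (#5). Advance 1.
Byte at offset 14: 0xD7 = 11010111 → 2-byte char (#6). Advance 2.
Byte at offset 16: 0xE6 = 11100110 → 3-byte char (#7). Advance 3.
Byte at offset 19: 0xE1 = 11100001 → 3-byte char (#8). Advance 3.
Reached end at offset 22 after 8 code points.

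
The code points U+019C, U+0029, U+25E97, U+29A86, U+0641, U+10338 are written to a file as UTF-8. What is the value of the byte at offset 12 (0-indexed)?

0x81

U+019C → 2-byte form C6 9C at offsets 0–1.
U+0029 → 1-byte form 29 at offsets 2–2.
U+25E97 → 4-byte form F0 A5 BA 97 at offsets 3–6.
U+29A86 → 4-byte form F0 A9 AA 86 at offsets 7–10.
U+0641 → 2-byte form D9 81 at offsets 11–12.
Offset 12 falls in char 5's range; it's byte 2 of D9 81 = 0x81.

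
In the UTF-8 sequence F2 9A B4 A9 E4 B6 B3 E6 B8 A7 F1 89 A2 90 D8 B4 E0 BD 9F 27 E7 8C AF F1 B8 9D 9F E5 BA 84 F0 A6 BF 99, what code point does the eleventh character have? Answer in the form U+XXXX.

Offset 0: leading byte 0xF2 = 11110010 → 4-byte char #1 = F2 9A B4 A9.
Offset 4: leading byte 0xE4 = 11100100 → 3-byte char #2 = E4 B6 B3.
Offset 7: leading byte 0xE6 = 11100110 → 3-byte char #3 = E6 B8 A7.
Offset 10: leading byte 0xF1 = 11110001 → 4-byte char #4 = F1 89 A2 90.
Offset 14: leading byte 0xD8 = 11011000 → 2-byte char #5 = D8 B4.
Offset 16: leading byte 0xE0 = 11100000 → 3-byte char #6 = E0 BD 9F.
Offset 19: leading byte 0x27 = 00100111 → 1-byte char #7 = 27.
Offset 20: leading byte 0xE7 = 11100111 → 3-byte char #8 = E7 8C AF.
Offset 23: leading byte 0xF1 = 11110001 → 4-byte char #9 = F1 B8 9D 9F.
Offset 27: leading byte 0xE5 = 11100101 → 3-byte char #10 = E5 BA 84.
Offset 30: leading byte 0xF0 = 11110000 → 4-byte char #11 = F0 A6 BF 99.
Leading byte 0xF0 = 11110000 matches 11110xxx → 4-byte sequence.
Byte 1: 0xF0 = 11110000, payload 000 (3 bits).
Byte 2: 0xA6 = 10100110 (10xxxxxx ✓), payload 100110.
Byte 3: 0xBF = 10111111 (10xxxxxx ✓), payload 111111.
Byte 4: 0x99 = 10011001 (10xxxxxx ✓), payload 011001.
Concatenate: 000100110111111011001 = 0x26FD9 (21 bits → U+26FD9).

U+26FD9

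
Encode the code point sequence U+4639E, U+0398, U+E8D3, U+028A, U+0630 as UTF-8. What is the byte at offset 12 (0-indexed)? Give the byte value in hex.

0xB0

U+4639E → 4-byte form F1 86 8E 9E at offsets 0–3.
U+0398 → 2-byte form CE 98 at offsets 4–5.
U+E8D3 → 3-byte form EE A3 93 at offsets 6–8.
U+028A → 2-byte form CA 8A at offsets 9–10.
U+0630 → 2-byte form D8 B0 at offsets 11–12.
Offset 12 falls in char 5's range; it's byte 2 of D8 B0 = 0xB0.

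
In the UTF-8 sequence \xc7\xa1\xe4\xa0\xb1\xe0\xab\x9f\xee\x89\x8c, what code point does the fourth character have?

U+E24C

Offset 0: leading byte 0xC7 = 11000111 → 2-byte char #1 = C7 A1.
Offset 2: leading byte 0xE4 = 11100100 → 3-byte char #2 = E4 A0 B1.
Offset 5: leading byte 0xE0 = 11100000 → 3-byte char #3 = E0 AB 9F.
Offset 8: leading byte 0xEE = 11101110 → 3-byte char #4 = EE 89 8C.
Leading byte 0xEE = 11101110 matches 1110xxxx → 3-byte sequence.
Byte 1: 0xEE = 11101110, payload 1110 (4 bits).
Byte 2: 0x89 = 10001001 (10xxxxxx ✓), payload 001001.
Byte 3: 0x8C = 10001100 (10xxxxxx ✓), payload 001100.
Concatenate: 1110001001001100 = 0xE24C (16 bits → U+E24C).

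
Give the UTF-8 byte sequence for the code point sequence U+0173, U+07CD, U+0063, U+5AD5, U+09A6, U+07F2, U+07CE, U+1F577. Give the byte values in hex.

C5 B3 DF 8D 63 E5 AB 95 E0 A6 A6 DF B2 DF 8E F0 9F 95 B7

U+0173: 2-byte form → C5 B3.
U+07CD: 2-byte form → DF 8D.
U+0063: 1-byte form → 63.
U+5AD5: 3-byte form → E5 AB 95.
U+09A6: 3-byte form → E0 A6 A6.
U+07F2: 2-byte form → DF B2.
U+07CE: 2-byte form → DF 8E.
U+1F577: 4-byte form → F0 9F 95 B7.
Concatenated (19 bytes): C5 B3 DF 8D 63 E5 AB 95 E0 A6 A6 DF B2 DF 8E F0 9F 95 B7.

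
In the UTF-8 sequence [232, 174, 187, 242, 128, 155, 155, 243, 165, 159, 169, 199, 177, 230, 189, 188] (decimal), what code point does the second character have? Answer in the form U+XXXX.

U+806DB

Offset 0: leading byte 0xE8 = 11101000 → 3-byte char #1 = E8 AE BB.
Offset 3: leading byte 0xF2 = 11110010 → 4-byte char #2 = F2 80 9B 9B.
Leading byte 0xF2 = 11110010 matches 11110xxx → 4-byte sequence.
Byte 1: 0xF2 = 11110010, payload 010 (3 bits).
Byte 2: 0x80 = 10000000 (10xxxxxx ✓), payload 000000.
Byte 3: 0x9B = 10011011 (10xxxxxx ✓), payload 011011.
Byte 4: 0x9B = 10011011 (10xxxxxx ✓), payload 011011.
Concatenate: 010000000011011011011 = 0x806DB (21 bits → U+806DB).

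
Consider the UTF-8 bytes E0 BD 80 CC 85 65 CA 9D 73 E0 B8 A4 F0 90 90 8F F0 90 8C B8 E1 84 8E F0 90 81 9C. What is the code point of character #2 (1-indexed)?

Offset 0: leading byte 0xE0 = 11100000 → 3-byte char #1 = E0 BD 80.
Offset 3: leading byte 0xCC = 11001100 → 2-byte char #2 = CC 85.
Leading byte 0xCC = 11001100 matches 110xxxxx → 2-byte sequence.
Byte 1: 0xCC = 11001100, payload 01100 (5 bits).
Byte 2: 0x85 = 10000101 (10xxxxxx ✓), payload 000101.
Concatenate: 01100000101 = 0x305 (11 bits → U+0305).

U+0305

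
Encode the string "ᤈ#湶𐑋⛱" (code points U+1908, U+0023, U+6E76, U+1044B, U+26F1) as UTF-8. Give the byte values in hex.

E1 A4 88 23 E6 B9 B6 F0 90 91 8B E2 9B B1

U+1908: 3-byte form → E1 A4 88.
U+0023: 1-byte form → 23.
U+6E76: 3-byte form → E6 B9 B6.
U+1044B: 4-byte form → F0 90 91 8B.
U+26F1: 3-byte form → E2 9B B1.
Concatenated (14 bytes): E1 A4 88 23 E6 B9 B6 F0 90 91 8B E2 9B B1.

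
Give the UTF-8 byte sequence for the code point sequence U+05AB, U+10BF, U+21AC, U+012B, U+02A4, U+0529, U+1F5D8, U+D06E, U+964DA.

D6 AB E1 82 BF E2 86 AC C4 AB CA A4 D4 A9 F0 9F 97 98 ED 81 AE F2 96 93 9A

U+05AB: 2-byte form → D6 AB.
U+10BF: 3-byte form → E1 82 BF.
U+21AC: 3-byte form → E2 86 AC.
U+012B: 2-byte form → C4 AB.
U+02A4: 2-byte form → CA A4.
U+0529: 2-byte form → D4 A9.
U+1F5D8: 4-byte form → F0 9F 97 98.
U+D06E: 3-byte form → ED 81 AE.
U+964DA: 4-byte form → F2 96 93 9A.
Concatenated (25 bytes): D6 AB E1 82 BF E2 86 AC C4 AB CA A4 D4 A9 F0 9F 97 98 ED 81 AE F2 96 93 9A.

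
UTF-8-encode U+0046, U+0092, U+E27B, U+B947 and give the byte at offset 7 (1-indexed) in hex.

0xEB

1-indexed offset 7 is 0-indexed offset 6.
U+0046 → 1-byte form 46 at offsets 0–0.
U+0092 → 2-byte form C2 92 at offsets 1–2.
U+E27B → 3-byte form EE 89 BB at offsets 3–5.
U+B947 → 3-byte form EB A5 87 at offsets 6–8.
Offset 6 falls in char 4's range; it's byte 1 of EB A5 87 = 0xEB.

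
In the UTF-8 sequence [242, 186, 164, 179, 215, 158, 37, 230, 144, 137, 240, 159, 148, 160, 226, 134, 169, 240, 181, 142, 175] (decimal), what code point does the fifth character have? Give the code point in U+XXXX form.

U+1F520

Offset 0: leading byte 0xF2 = 11110010 → 4-byte char #1 = F2 BA A4 B3.
Offset 4: leading byte 0xD7 = 11010111 → 2-byte char #2 = D7 9E.
Offset 6: leading byte 0x25 = 00100101 → 1-byte char #3 = 25.
Offset 7: leading byte 0xE6 = 11100110 → 3-byte char #4 = E6 90 89.
Offset 10: leading byte 0xF0 = 11110000 → 4-byte char #5 = F0 9F 94 A0.
Leading byte 0xF0 = 11110000 matches 11110xxx → 4-byte sequence.
Byte 1: 0xF0 = 11110000, payload 000 (3 bits).
Byte 2: 0x9F = 10011111 (10xxxxxx ✓), payload 011111.
Byte 3: 0x94 = 10010100 (10xxxxxx ✓), payload 010100.
Byte 4: 0xA0 = 10100000 (10xxxxxx ✓), payload 100000.
Concatenate: 000011111010100100000 = 0x1F520 (21 bits → U+1F520).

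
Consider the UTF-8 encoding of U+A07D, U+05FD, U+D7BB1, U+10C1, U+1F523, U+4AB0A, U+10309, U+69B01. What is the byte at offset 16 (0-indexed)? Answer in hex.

U+A07D → 3-byte form EA 81 BD at offsets 0–2.
U+05FD → 2-byte form D7 BD at offsets 3–4.
U+D7BB1 → 4-byte form F3 97 AE B1 at offsets 5–8.
U+10C1 → 3-byte form E1 83 81 at offsets 9–11.
U+1F523 → 4-byte form F0 9F 94 A3 at offsets 12–15.
U+4AB0A → 4-byte form F1 8A AC 8A at offsets 16–19.
Offset 16 falls in char 6's range; it's byte 1 of F1 8A AC 8A = 0xF1.

0xF1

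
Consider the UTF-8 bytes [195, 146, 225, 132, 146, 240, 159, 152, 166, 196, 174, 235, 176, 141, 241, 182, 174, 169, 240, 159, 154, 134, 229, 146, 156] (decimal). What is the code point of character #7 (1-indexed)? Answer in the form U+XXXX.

U+1F686

Offset 0: leading byte 0xC3 = 11000011 → 2-byte char #1 = C3 92.
Offset 2: leading byte 0xE1 = 11100001 → 3-byte char #2 = E1 84 92.
Offset 5: leading byte 0xF0 = 11110000 → 4-byte char #3 = F0 9F 98 A6.
Offset 9: leading byte 0xC4 = 11000100 → 2-byte char #4 = C4 AE.
Offset 11: leading byte 0xEB = 11101011 → 3-byte char #5 = EB B0 8D.
Offset 14: leading byte 0xF1 = 11110001 → 4-byte char #6 = F1 B6 AE A9.
Offset 18: leading byte 0xF0 = 11110000 → 4-byte char #7 = F0 9F 9A 86.
Leading byte 0xF0 = 11110000 matches 11110xxx → 4-byte sequence.
Byte 1: 0xF0 = 11110000, payload 000 (3 bits).
Byte 2: 0x9F = 10011111 (10xxxxxx ✓), payload 011111.
Byte 3: 0x9A = 10011010 (10xxxxxx ✓), payload 011010.
Byte 4: 0x86 = 10000110 (10xxxxxx ✓), payload 000110.
Concatenate: 000011111011010000110 = 0x1F686 (21 bits → U+1F686).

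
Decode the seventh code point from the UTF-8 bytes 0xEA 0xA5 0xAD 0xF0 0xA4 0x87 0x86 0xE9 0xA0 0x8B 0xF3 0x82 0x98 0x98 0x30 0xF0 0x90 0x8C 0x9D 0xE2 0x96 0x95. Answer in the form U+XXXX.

U+2595

Offset 0: leading byte 0xEA = 11101010 → 3-byte char #1 = EA A5 AD.
Offset 3: leading byte 0xF0 = 11110000 → 4-byte char #2 = F0 A4 87 86.
Offset 7: leading byte 0xE9 = 11101001 → 3-byte char #3 = E9 A0 8B.
Offset 10: leading byte 0xF3 = 11110011 → 4-byte char #4 = F3 82 98 98.
Offset 14: leading byte 0x30 = 00110000 → 1-byte char #5 = 30.
Offset 15: leading byte 0xF0 = 11110000 → 4-byte char #6 = F0 90 8C 9D.
Offset 19: leading byte 0xE2 = 11100010 → 3-byte char #7 = E2 96 95.
Leading byte 0xE2 = 11100010 matches 1110xxxx → 3-byte sequence.
Byte 1: 0xE2 = 11100010, payload 0010 (4 bits).
Byte 2: 0x96 = 10010110 (10xxxxxx ✓), payload 010110.
Byte 3: 0x95 = 10010101 (10xxxxxx ✓), payload 010101.
Concatenate: 0010010110010101 = 0x2595 (16 bits → U+2595).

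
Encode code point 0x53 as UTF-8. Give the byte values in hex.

53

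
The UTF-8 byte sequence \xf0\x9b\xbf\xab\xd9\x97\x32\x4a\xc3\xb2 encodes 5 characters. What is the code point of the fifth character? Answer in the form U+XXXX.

Offset 0: leading byte 0xF0 = 11110000 → 4-byte char #1 = F0 9B BF AB.
Offset 4: leading byte 0xD9 = 11011001 → 2-byte char #2 = D9 97.
Offset 6: leading byte 0x32 = 00110010 → 1-byte char #3 = 32.
Offset 7: leading byte 0x4A = 01001010 → 1-byte char #4 = 4A.
Offset 8: leading byte 0xC3 = 11000011 → 2-byte char #5 = C3 B2.
Leading byte 0xC3 = 11000011 matches 110xxxxx → 2-byte sequence.
Byte 1: 0xC3 = 11000011, payload 00011 (5 bits).
Byte 2: 0xB2 = 10110010 (10xxxxxx ✓), payload 110010.
Concatenate: 00011110010 = 0xF2 (11 bits → U+00F2).

U+00F2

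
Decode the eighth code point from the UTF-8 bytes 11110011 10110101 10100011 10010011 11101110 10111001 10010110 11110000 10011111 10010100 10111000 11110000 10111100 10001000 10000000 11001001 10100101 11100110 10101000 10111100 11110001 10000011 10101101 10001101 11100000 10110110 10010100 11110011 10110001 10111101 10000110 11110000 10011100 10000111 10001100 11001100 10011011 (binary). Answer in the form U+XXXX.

Offset 0: leading byte 0xF3 = 11110011 → 4-byte char #1 = F3 B5 A3 93.
Offset 4: leading byte 0xEE = 11101110 → 3-byte char #2 = EE B9 96.
Offset 7: leading byte 0xF0 = 11110000 → 4-byte char #3 = F0 9F 94 B8.
Offset 11: leading byte 0xF0 = 11110000 → 4-byte char #4 = F0 BC 88 80.
Offset 15: leading byte 0xC9 = 11001001 → 2-byte char #5 = C9 A5.
Offset 17: leading byte 0xE6 = 11100110 → 3-byte char #6 = E6 A8 BC.
Offset 20: leading byte 0xF1 = 11110001 → 4-byte char #7 = F1 83 AD 8D.
Offset 24: leading byte 0xE0 = 11100000 → 3-byte char #8 = E0 B6 94.
Leading byte 0xE0 = 11100000 matches 1110xxxx → 3-byte sequence.
Byte 1: 0xE0 = 11100000, payload 0000 (4 bits).
Byte 2: 0xB6 = 10110110 (10xxxxxx ✓), payload 110110.
Byte 3: 0x94 = 10010100 (10xxxxxx ✓), payload 010100.
Concatenate: 0000110110010100 = 0xD94 (16 bits → U+0D94).

U+0D94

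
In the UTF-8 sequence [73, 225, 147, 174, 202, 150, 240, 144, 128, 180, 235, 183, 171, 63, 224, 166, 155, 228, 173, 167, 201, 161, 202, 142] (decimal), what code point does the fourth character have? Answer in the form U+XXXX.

U+10034

Offset 0: leading byte 0x49 = 01001001 → 1-byte char #1 = 49.
Offset 1: leading byte 0xE1 = 11100001 → 3-byte char #2 = E1 93 AE.
Offset 4: leading byte 0xCA = 11001010 → 2-byte char #3 = CA 96.
Offset 6: leading byte 0xF0 = 11110000 → 4-byte char #4 = F0 90 80 B4.
Leading byte 0xF0 = 11110000 matches 11110xxx → 4-byte sequence.
Byte 1: 0xF0 = 11110000, payload 000 (3 bits).
Byte 2: 0x90 = 10010000 (10xxxxxx ✓), payload 010000.
Byte 3: 0x80 = 10000000 (10xxxxxx ✓), payload 000000.
Byte 4: 0xB4 = 10110100 (10xxxxxx ✓), payload 110100.
Concatenate: 000010000000000110100 = 0x10034 (21 bits → U+10034).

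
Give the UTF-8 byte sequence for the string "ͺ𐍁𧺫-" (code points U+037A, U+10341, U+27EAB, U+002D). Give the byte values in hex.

CD BA F0 90 8D 81 F0 A7 BA AB 2D

U+037A: 2-byte form → CD BA.
U+10341: 4-byte form → F0 90 8D 81.
U+27EAB: 4-byte form → F0 A7 BA AB.
U+002D: 1-byte form → 2D.
Concatenated (11 bytes): CD BA F0 90 8D 81 F0 A7 BA AB 2D.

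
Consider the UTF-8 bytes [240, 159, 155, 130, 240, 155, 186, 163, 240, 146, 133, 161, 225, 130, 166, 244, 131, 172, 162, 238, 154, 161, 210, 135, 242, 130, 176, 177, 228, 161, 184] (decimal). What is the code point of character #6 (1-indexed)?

Offset 0: leading byte 0xF0 = 11110000 → 4-byte char #1 = F0 9F 9B 82.
Offset 4: leading byte 0xF0 = 11110000 → 4-byte char #2 = F0 9B BA A3.
Offset 8: leading byte 0xF0 = 11110000 → 4-byte char #3 = F0 92 85 A1.
Offset 12: leading byte 0xE1 = 11100001 → 3-byte char #4 = E1 82 A6.
Offset 15: leading byte 0xF4 = 11110100 → 4-byte char #5 = F4 83 AC A2.
Offset 19: leading byte 0xEE = 11101110 → 3-byte char #6 = EE 9A A1.
Leading byte 0xEE = 11101110 matches 1110xxxx → 3-byte sequence.
Byte 1: 0xEE = 11101110, payload 1110 (4 bits).
Byte 2: 0x9A = 10011010 (10xxxxxx ✓), payload 011010.
Byte 3: 0xA1 = 10100001 (10xxxxxx ✓), payload 100001.
Concatenate: 1110011010100001 = 0xE6A1 (16 bits → U+E6A1).

U+E6A1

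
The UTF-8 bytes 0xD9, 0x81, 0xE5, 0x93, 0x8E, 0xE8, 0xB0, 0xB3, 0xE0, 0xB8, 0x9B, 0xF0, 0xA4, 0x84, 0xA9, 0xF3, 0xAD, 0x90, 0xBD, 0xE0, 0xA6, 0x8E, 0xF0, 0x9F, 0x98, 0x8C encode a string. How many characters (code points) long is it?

8

Byte at offset 0: 0xD9 = 11011001 → 2-byte char (#1). Advance 2.
Byte at offset 2: 0xE5 = 11100101 → 3-byte char (#2). Advance 3.
Byte at offset 5: 0xE8 = 11101000 → 3-byte char (#3). Advance 3.
Byte at offset 8: 0xE0 = 11100000 → 3-byte char (#4). Advance 3.
Byte at offset 11: 0xF0 = 11110000 → 4-byte char (#5). Advance 4.
Byte at offset 15: 0xF3 = 11110011 → 4-byte char (#6). Advance 4.
Byte at offset 19: 0xE0 = 11100000 → 3-byte char (#7). Advance 3.
Byte at offset 22: 0xF0 = 11110000 → 4-byte char (#8). Advance 4.
Reached end at offset 26 after 8 code points.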